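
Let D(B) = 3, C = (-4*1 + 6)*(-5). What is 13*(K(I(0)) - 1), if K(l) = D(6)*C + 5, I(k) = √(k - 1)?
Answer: -338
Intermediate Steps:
C = -10 (C = (-4 + 6)*(-5) = 2*(-5) = -10)
I(k) = √(-1 + k)
K(l) = -25 (K(l) = 3*(-10) + 5 = -30 + 5 = -25)
13*(K(I(0)) - 1) = 13*(-25 - 1) = 13*(-26) = -338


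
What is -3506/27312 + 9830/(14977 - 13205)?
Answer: 32783041/6049608 ≈ 5.4190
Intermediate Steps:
-3506/27312 + 9830/(14977 - 13205) = -3506*1/27312 + 9830/1772 = -1753/13656 + 9830*(1/1772) = -1753/13656 + 4915/886 = 32783041/6049608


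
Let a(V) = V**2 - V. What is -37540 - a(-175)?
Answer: -68340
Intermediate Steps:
-37540 - a(-175) = -37540 - (-175)*(-1 - 175) = -37540 - (-175)*(-176) = -37540 - 1*30800 = -37540 - 30800 = -68340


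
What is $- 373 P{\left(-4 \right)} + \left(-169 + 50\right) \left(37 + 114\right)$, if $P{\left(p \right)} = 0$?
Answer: $-17969$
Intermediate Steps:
$- 373 P{\left(-4 \right)} + \left(-169 + 50\right) \left(37 + 114\right) = \left(-373\right) 0 + \left(-169 + 50\right) \left(37 + 114\right) = 0 - 17969 = -17969$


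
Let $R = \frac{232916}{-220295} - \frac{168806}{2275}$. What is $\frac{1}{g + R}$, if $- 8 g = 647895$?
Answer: $- \frac{801873800}{65001600409047} \approx -1.2336 \cdot 10^{-5}$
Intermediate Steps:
$g = - \frac{647895}{8}$ ($g = \left(- \frac{1}{8}\right) 647895 = - \frac{647895}{8} \approx -80987.0$)
$R = - \frac{7543400334}{100234225}$ ($R = 232916 \left(- \frac{1}{220295}\right) - \frac{168806}{2275} = - \frac{232916}{220295} - \frac{168806}{2275} = - \frac{7543400334}{100234225} \approx -75.258$)
$\frac{1}{g + R} = \frac{1}{- \frac{647895}{8} - \frac{7543400334}{100234225}} = \frac{1}{- \frac{65001600409047}{801873800}} = - \frac{801873800}{65001600409047}$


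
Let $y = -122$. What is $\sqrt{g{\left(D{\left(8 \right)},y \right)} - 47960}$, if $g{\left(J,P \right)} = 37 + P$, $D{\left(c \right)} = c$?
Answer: $i \sqrt{48045} \approx 219.19 i$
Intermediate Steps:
$\sqrt{g{\left(D{\left(8 \right)},y \right)} - 47960} = \sqrt{\left(37 - 122\right) - 47960} = \sqrt{-85 - 47960} = \sqrt{-48045} = i \sqrt{48045}$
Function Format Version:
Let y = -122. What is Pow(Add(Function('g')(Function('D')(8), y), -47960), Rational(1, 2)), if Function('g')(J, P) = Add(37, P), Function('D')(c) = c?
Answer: Mul(I, Pow(48045, Rational(1, 2))) ≈ Mul(219.19, I)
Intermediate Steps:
Pow(Add(Function('g')(Function('D')(8), y), -47960), Rational(1, 2)) = Pow(Add(Add(37, -122), -47960), Rational(1, 2)) = Pow(Add(-85, -47960), Rational(1, 2)) = Pow(-48045, Rational(1, 2)) = Mul(I, Pow(48045, Rational(1, 2)))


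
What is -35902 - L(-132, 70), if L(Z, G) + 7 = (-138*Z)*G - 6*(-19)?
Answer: -1311129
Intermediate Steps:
L(Z, G) = 107 - 138*G*Z (L(Z, G) = -7 + ((-138*Z)*G - 6*(-19)) = -7 + (-138*G*Z + 114) = -7 + (114 - 138*G*Z) = 107 - 138*G*Z)
-35902 - L(-132, 70) = -35902 - (107 - 138*70*(-132)) = -35902 - (107 + 1275120) = -35902 - 1*1275227 = -35902 - 1275227 = -1311129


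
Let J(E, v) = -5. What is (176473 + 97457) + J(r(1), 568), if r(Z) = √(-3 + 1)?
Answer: 273925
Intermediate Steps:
r(Z) = I*√2 (r(Z) = √(-2) = I*√2)
(176473 + 97457) + J(r(1), 568) = (176473 + 97457) - 5 = 273930 - 5 = 273925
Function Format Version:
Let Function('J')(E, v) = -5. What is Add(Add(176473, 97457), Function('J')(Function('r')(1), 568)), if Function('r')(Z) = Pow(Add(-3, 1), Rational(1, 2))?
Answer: 273925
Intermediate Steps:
Function('r')(Z) = Mul(I, Pow(2, Rational(1, 2))) (Function('r')(Z) = Pow(-2, Rational(1, 2)) = Mul(I, Pow(2, Rational(1, 2))))
Add(Add(176473, 97457), Function('J')(Function('r')(1), 568)) = Add(Add(176473, 97457), -5) = Add(273930, -5) = 273925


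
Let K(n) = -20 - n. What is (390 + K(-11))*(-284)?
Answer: -108204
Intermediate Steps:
(390 + K(-11))*(-284) = (390 + (-20 - 1*(-11)))*(-284) = (390 + (-20 + 11))*(-284) = (390 - 9)*(-284) = 381*(-284) = -108204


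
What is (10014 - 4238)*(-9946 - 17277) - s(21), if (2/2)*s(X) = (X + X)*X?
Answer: -157240930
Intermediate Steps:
s(X) = 2*X² (s(X) = (X + X)*X = (2*X)*X = 2*X²)
(10014 - 4238)*(-9946 - 17277) - s(21) = (10014 - 4238)*(-9946 - 17277) - 2*21² = 5776*(-27223) - 2*441 = -157240048 - 1*882 = -157240048 - 882 = -157240930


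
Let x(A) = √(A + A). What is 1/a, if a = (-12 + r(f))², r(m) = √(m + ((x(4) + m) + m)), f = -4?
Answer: (12 - I*√2*√(6 - √2))⁻² ≈ 0.0057468 + 0.003098*I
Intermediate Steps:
x(A) = √2*√A (x(A) = √(2*A) = √2*√A)
r(m) = √(2*√2 + 3*m) (r(m) = √(m + ((√2*√4 + m) + m)) = √(m + ((√2*2 + m) + m)) = √(m + ((2*√2 + m) + m)) = √(m + ((m + 2*√2) + m)) = √(m + (2*m + 2*√2)) = √(2*√2 + 3*m))
a = (-12 + √(-12 + 2*√2))² (a = (-12 + √(2*√2 + 3*(-4)))² = (-12 + √(2*√2 - 12))² = (-12 + √(-12 + 2*√2))² ≈ 134.83 - 72.683*I)
1/a = 1/((12 - I*√2*√(6 - √2))²) = (12 - I*√2*√(6 - √2))⁻²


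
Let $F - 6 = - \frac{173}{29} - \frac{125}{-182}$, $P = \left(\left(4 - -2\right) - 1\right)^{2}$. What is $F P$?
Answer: $\frac{95175}{5278} \approx 18.032$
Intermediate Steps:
$P = 25$ ($P = \left(\left(4 + 2\right) - 1\right)^{2} = \left(6 - 1\right)^{2} = 5^{2} = 25$)
$F = \frac{3807}{5278}$ ($F = 6 - \left(- \frac{125}{182} + \frac{173}{29}\right) = 6 - \frac{27861}{5278} = \frac{3807}{5278} \approx 0.7213$)
$F P = \frac{3807}{5278} \cdot 25 = \frac{95175}{5278}$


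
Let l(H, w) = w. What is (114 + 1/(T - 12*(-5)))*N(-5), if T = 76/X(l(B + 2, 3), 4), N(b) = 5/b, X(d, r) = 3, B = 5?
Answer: -29187/256 ≈ -114.01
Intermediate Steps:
T = 76/3 ≈ 25.333
(114 + 1/(T - 12*(-5)))*N(-5) = (114 + 1/(76/3 - 12*(-5)))*(5/(-5)) = (114 + 1/(76/3 + 60))*(5*(-⅕)) = (114 + 1/(256/3))*(-1) = (114 + 3/256)*(-1) = (29187/256)*(-1) = -29187/256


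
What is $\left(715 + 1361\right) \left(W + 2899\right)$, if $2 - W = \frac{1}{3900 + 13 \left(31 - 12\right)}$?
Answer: $\frac{24975205896}{4147} \approx 6.0225 \cdot 10^{6}$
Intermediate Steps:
$W = \frac{8293}{4147}$ ($W = 2 - \frac{1}{3900 + 13 \left(31 - 12\right)} = 2 - \frac{1}{3900 + 13 \cdot 19} = 2 - \frac{1}{3900 + 247} = 2 - \frac{1}{4147} = \frac{8293}{4147} \approx 1.9998$)
$\left(715 + 1361\right) \left(W + 2899\right) = \left(715 + 1361\right) \left(\frac{8293}{4147} + 2899\right) = 2076 \cdot \frac{12030446}{4147} = \frac{24975205896}{4147}$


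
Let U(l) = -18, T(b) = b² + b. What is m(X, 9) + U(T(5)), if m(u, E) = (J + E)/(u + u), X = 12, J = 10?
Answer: -413/24 ≈ -17.208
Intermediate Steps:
T(b) = b + b²
m(u, E) = (10 + E)/(2*u) (m(u, E) = (10 + E)/(u + u) = (10 + E)/((2*u)) = (10 + E)*(1/(2*u)) = (10 + E)/(2*u))
m(X, 9) + U(T(5)) = (½)*(10 + 9)/12 - 18 = (½)*(1/12)*19 - 18 = 19/24 - 18 = -413/24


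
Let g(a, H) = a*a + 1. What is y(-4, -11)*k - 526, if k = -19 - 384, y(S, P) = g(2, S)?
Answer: -2541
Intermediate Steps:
g(a, H) = 1 + a² (g(a, H) = a² + 1 = 1 + a²)
y(S, P) = 5 (y(S, P) = 1 + 2² = 1 + 4 = 5)
k = -403
y(-4, -11)*k - 526 = 5*(-403) - 526 = -2015 - 526 = -2541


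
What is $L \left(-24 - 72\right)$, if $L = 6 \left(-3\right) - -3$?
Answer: $1440$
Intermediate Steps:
$L = -15$ ($L = -18 + 3 = -15$)
$L \left(-24 - 72\right) = - 15 \left(-24 - 72\right) = \left(-15\right) \left(-96\right) = 1440$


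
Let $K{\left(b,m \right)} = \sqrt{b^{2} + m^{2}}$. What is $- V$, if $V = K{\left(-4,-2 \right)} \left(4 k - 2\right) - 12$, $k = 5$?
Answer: $12 - 36 \sqrt{5} \approx -68.498$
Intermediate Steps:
$V = -12 + 36 \sqrt{5}$ ($V = \sqrt{\left(-4\right)^{2} + \left(-2\right)^{2}} \left(4 \cdot 5 - 2\right) - 12 = \sqrt{16 + 4} \left(20 - 2\right) - 12 = \sqrt{20} \cdot 18 - 12 = 2 \sqrt{5} \cdot 18 - 12 = 36 \sqrt{5} - 12 = -12 + 36 \sqrt{5} \approx 68.498$)
$- V = - (-12 + 36 \sqrt{5}) = 12 - 36 \sqrt{5}$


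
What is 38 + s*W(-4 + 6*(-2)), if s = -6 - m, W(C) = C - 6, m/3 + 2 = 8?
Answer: 566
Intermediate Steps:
m = 18 (m = -6 + 3*8 = -6 + 24 = 18)
W(C) = -6 + C
s = -24 (s = -6 - 1*18 = -6 - 18 = -24)
38 + s*W(-4 + 6*(-2)) = 38 - 24*(-6 + (-4 + 6*(-2))) = 38 - 24*(-6 + (-4 - 12)) = 38 - 24*(-6 - 16) = 38 - 24*(-22) = 38 + 528 = 566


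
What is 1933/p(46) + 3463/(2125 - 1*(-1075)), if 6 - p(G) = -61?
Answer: 6417621/214400 ≈ 29.933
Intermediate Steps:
p(G) = 67 (p(G) = 6 - 1*(-61) = 6 + 61 = 67)
1933/p(46) + 3463/(2125 - 1*(-1075)) = 1933/67 + 3463/(2125 - 1*(-1075)) = 1933*(1/67) + 3463/(2125 + 1075) = 1933/67 + 3463/3200 = 6417621/214400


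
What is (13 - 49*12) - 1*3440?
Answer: -4015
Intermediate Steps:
(13 - 49*12) - 1*3440 = (13 - 588) - 3440 = -575 - 3440 = -4015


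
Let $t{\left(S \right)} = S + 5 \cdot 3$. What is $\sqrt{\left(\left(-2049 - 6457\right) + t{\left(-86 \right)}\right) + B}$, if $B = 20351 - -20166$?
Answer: $2 \sqrt{7985} \approx 178.72$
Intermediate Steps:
$t{\left(S \right)} = 15 + S$ ($t{\left(S \right)} = S + 15 = 15 + S$)
$B = 40517$ ($B = 20351 + 20166 = 40517$)
$\sqrt{\left(\left(-2049 - 6457\right) + t{\left(-86 \right)}\right) + B} = \sqrt{\left(\left(-2049 - 6457\right) + \left(15 - 86\right)\right) + 40517} = \sqrt{\left(-8506 - 71\right) + 40517} = \sqrt{-8577 + 40517} = \sqrt{31940} = 2 \sqrt{7985}$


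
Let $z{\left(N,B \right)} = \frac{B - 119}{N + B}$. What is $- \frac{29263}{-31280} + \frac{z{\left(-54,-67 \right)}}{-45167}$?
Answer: $\frac{5158791431}{5514570160} \approx 0.93548$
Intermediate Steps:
$z{\left(N,B \right)} = \frac{-119 + B}{B + N}$
$- \frac{29263}{-31280} + \frac{z{\left(-54,-67 \right)}}{-45167} = - \frac{29263}{-31280} + \frac{\frac{1}{-67 - 54} \left(-119 - 67\right)}{-45167} = \left(-29263\right) \left(- \frac{1}{31280}\right) + \frac{1}{-121} \left(-186\right) \left(- \frac{1}{45167}\right) = \frac{29263}{31280} + \left(- \frac{1}{121}\right) \left(-186\right) \left(- \frac{1}{45167}\right) = \frac{29263}{31280} + \frac{186}{121} \left(- \frac{1}{45167}\right) = \frac{29263}{31280} - \frac{6}{176297} = \frac{5158791431}{5514570160}$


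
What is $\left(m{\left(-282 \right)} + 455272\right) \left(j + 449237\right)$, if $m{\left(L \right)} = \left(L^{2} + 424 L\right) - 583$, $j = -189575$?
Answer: $107667549990$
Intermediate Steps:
$m{\left(L \right)} = -583 + L^{2} + 424 L$
$\left(m{\left(-282 \right)} + 455272\right) \left(j + 449237\right) = \left(\left(-583 + \left(-282\right)^{2} + 424 \left(-282\right)\right) + 455272\right) \left(-189575 + 449237\right) = \left(\left(-583 + 79524 - 119568\right) + 455272\right) 259662 = \left(-40627 + 455272\right) 259662 = 414645 \cdot 259662 = 107667549990$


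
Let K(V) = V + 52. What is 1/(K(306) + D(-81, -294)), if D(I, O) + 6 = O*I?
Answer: 1/24166 ≈ 4.1380e-5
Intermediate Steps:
D(I, O) = -6 + I*O (D(I, O) = -6 + O*I = -6 + I*O)
K(V) = 52 + V
1/(K(306) + D(-81, -294)) = 1/((52 + 306) + (-6 - 81*(-294))) = 1/(358 + (-6 + 23814)) = 1/(358 + 23808) = 1/24166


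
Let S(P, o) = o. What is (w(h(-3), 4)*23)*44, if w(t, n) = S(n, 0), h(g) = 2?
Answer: 0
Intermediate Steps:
w(t, n) = 0
(w(h(-3), 4)*23)*44 = (0*23)*44 = 0*44 = 0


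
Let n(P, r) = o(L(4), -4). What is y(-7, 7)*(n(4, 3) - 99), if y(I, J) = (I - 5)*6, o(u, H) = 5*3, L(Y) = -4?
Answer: 6048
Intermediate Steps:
o(u, H) = 15
n(P, r) = 15
y(I, J) = -30 + 6*I (y(I, J) = (-5 + I)*6 = -30 + 6*I)
y(-7, 7)*(n(4, 3) - 99) = (-30 + 6*(-7))*(15 - 99) = (-30 - 42)*(-84) = -72*(-84) = 6048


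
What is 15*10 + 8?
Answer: 158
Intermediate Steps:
15*10 + 8 = 150 + 8 = 158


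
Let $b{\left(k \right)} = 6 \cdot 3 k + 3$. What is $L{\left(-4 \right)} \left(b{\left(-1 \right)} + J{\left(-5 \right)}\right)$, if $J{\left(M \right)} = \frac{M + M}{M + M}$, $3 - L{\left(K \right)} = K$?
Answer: $-98$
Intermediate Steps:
$L{\left(K \right)} = 3 - K$
$b{\left(k \right)} = 3 + 18 k$ ($b{\left(k \right)} = 18 k + 3 = 3 + 18 k$)
$J{\left(M \right)} = 1$ ($J{\left(M \right)} = \frac{2 M}{2 M} = 2 M \frac{1}{2 M} = 1$)
$L{\left(-4 \right)} \left(b{\left(-1 \right)} + J{\left(-5 \right)}\right) = \left(3 - -4\right) \left(\left(3 + 18 \left(-1\right)\right) + 1\right) = \left(3 + 4\right) \left(\left(3 - 18\right) + 1\right) = 7 \left(-15 + 1\right) = 7 \left(-14\right) = -98$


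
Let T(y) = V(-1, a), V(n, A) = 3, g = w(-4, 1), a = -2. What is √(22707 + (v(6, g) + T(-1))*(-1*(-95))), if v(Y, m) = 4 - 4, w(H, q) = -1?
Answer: 4*√1437 ≈ 151.63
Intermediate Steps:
g = -1
v(Y, m) = 0
T(y) = 3
√(22707 + (v(6, g) + T(-1))*(-1*(-95))) = √(22707 + (0 + 3)*(-1*(-95))) = √(22707 + 3*95) = √(22707 + 285) = √22992 = 4*√1437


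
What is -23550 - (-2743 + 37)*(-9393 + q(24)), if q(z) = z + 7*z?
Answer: -24921456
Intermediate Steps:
q(z) = 8*z
-23550 - (-2743 + 37)*(-9393 + q(24)) = -23550 - (-2743 + 37)*(-9393 + 8*24) = -23550 - (-2706)*(-9393 + 192) = -23550 - (-2706)*(-9201) = -23550 - 1*24897906 = -23550 - 24897906 = -24921456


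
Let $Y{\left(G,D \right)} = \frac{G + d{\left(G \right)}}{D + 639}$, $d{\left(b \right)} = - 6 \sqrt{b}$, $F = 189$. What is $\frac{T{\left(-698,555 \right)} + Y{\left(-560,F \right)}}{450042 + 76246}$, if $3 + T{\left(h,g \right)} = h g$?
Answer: $- \frac{80190491}{108941616} - \frac{i \sqrt{35}}{18156936} \approx -0.73609 - 3.2583 \cdot 10^{-7} i$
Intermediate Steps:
$T{\left(h,g \right)} = -3 + g h$ ($T{\left(h,g \right)} = -3 + h g = -3 + g h$)
$Y{\left(G,D \right)} = \frac{G - 6 \sqrt{G}}{639 + D}$ ($Y{\left(G,D \right)} = \frac{G - 6 \sqrt{G}}{D + 639} = \frac{G - 6 \sqrt{G}}{639 + D}$)
$\frac{T{\left(-698,555 \right)} + Y{\left(-560,F \right)}}{450042 + 76246} = \frac{\left(-3 + 555 \left(-698\right)\right) + \frac{-560 - 6 \sqrt{-560}}{639 + 189}}{450042 + 76246} = \frac{\left(-3 - 387390\right) + \frac{-560 - 6 \cdot 4 i \sqrt{35}}{828}}{526288} = \left(-387393 + \frac{-560 - 24 i \sqrt{35}}{828}\right) \frac{1}{526288} = \left(-387393 - \left(\frac{140}{207} + \frac{2 i \sqrt{35}}{69}\right)\right) \frac{1}{526288} = \left(- \frac{80190491}{207} - \frac{2 i \sqrt{35}}{69}\right) \frac{1}{526288} = - \frac{80190491}{108941616} - \frac{i \sqrt{35}}{18156936}$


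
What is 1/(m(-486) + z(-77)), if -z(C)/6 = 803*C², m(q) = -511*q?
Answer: -1/28317576 ≈ -3.5314e-8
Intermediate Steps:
z(C) = -4818*C²
1/(m(-486) + z(-77)) = 1/(-511*(-486) - 4818*(-77)²) = 1/(248346 - 4818*5929) = 1/(248346 - 28565922) = 1/(-28317576) = -1/28317576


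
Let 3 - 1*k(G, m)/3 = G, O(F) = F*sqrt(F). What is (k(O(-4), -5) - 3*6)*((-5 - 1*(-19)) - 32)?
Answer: 162 - 432*I ≈ 162.0 - 432.0*I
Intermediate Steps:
O(F) = F**(3/2)
k(G, m) = 9 - 3*G
(k(O(-4), -5) - 3*6)*((-5 - 1*(-19)) - 32) = ((9 - (-24)*I) - 3*6)*((-5 - 1*(-19)) - 32) = ((9 - (-24)*I) - 18)*((-5 + 19) - 32) = ((9 + 24*I) - 18)*(14 - 32) = (-9 + 24*I)*(-18) = 162 - 432*I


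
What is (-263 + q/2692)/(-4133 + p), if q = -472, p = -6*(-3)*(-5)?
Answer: 177117/2842079 ≈ 0.062320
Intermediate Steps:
p = -90 (p = 18*(-5) = -90)
(-263 + q/2692)/(-4133 + p) = (-263 - 472/2692)/(-4133 - 90) = (-263 - 472*1/2692)/(-4223) = (-263 - 118/673)*(-1/4223) = -177117/673*(-1/4223) = 177117/2842079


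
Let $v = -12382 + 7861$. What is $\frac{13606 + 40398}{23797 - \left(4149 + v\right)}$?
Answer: $\frac{54004}{24169} \approx 2.2344$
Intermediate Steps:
$v = -4521$
$\frac{13606 + 40398}{23797 - \left(4149 + v\right)} = \frac{13606 + 40398}{23797 - -372} = \frac{54004}{23797 + \left(-4149 + 4521\right)} = \frac{54004}{23797 + 372} = \frac{54004}{24169}$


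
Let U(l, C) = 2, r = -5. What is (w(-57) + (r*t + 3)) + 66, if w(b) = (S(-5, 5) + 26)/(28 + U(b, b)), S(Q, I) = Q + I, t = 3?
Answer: 823/15 ≈ 54.867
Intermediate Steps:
S(Q, I) = I + Q
w(b) = 13/15 (w(b) = ((5 - 5) + 26)/(28 + 2) = (0 + 26)/30 = 26*(1/30) = 13/15)
(w(-57) + (r*t + 3)) + 66 = (13/15 + (-5*3 + 3)) + 66 = (13/15 + (-15 + 3)) + 66 = (13/15 - 12) + 66 = -167/15 + 66 = 823/15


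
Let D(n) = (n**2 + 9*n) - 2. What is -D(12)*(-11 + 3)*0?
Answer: 0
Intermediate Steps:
D(n) = -2 + n**2 + 9*n
-D(12)*(-11 + 3)*0 = -(-2 + 12**2 + 9*12)*(-11 + 3)*0 = -(-2 + 144 + 108)*(-8*0) = -250*0 = -1*0 = 0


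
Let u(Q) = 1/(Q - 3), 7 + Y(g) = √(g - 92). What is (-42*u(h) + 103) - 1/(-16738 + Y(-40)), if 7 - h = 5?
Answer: 40657314510/280395157 + 2*I*√33/280395157 ≈ 145.0 + 4.0975e-8*I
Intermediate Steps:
h = 2 (h = 7 - 1*5 = 7 - 5 = 2)
Y(g) = -7 + √(-92 + g) (Y(g) = -7 + √(g - 92) = -7 + √(-92 + g))
u(Q) = 1/(-3 + Q)
(-42*u(h) + 103) - 1/(-16738 + Y(-40)) = (-42/(-3 + 2) + 103) - 1/(-16738 + (-7 + √(-92 - 40))) = (-42/(-1) + 103) - 1/(-16738 + (-7 + √(-132))) = (-42*(-1) + 103) - 1/(-16738 + (-7 + 2*I*√33)) = (42 + 103) - 1/(-16745 + 2*I*√33) = 145 - 1/(-16745 + 2*I*√33)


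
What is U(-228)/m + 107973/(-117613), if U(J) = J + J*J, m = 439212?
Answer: -3444654904/4304753413 ≈ -0.80020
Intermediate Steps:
U(J) = J + J²
U(-228)/m + 107973/(-117613) = -228*(1 - 228)/439212 + 107973/(-117613) = -228*(-227)*(1/439212) + 107973*(-1/117613) = 51756*(1/439212) - 107973/117613 = 4313/36601 - 107973/117613 = -3444654904/4304753413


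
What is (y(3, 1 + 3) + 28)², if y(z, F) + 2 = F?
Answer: 900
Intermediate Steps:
y(z, F) = -2 + F
(y(3, 1 + 3) + 28)² = ((-2 + (1 + 3)) + 28)² = ((-2 + 4) + 28)² = (2 + 28)² = 30² = 900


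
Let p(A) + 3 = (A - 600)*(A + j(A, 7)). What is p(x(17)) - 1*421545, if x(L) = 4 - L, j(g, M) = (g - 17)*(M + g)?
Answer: -523919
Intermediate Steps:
j(g, M) = (-17 + g)*(M + g)
p(A) = -3 + (-600 + A)*(-119 + A² - 9*A) (p(A) = -3 + (A - 600)*(A + (A² - 17*7 - 17*A + 7*A)) = -3 + (-600 + A)*(A + (A² - 119 - 17*A + 7*A)) = -3 + (-600 + A)*(A + (-119 + A² - 10*A)) = -3 + (-600 + A)*(-119 + A² - 9*A))
p(x(17)) - 1*421545 = (71397 + (4 - 1*17)³ - 609*(4 - 1*17)² + 5281*(4 - 1*17)) - 1*421545 = (71397 + (4 - 17)³ - 609*(4 - 17)² + 5281*(4 - 17)) - 421545 = (71397 + (-13)³ - 609*(-13)² + 5281*(-13)) - 421545 = (71397 - 2197 - 609*169 - 68653) - 421545 = (71397 - 2197 - 102921 - 68653) - 421545 = -102374 - 421545 = -523919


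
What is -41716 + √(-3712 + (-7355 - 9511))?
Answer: -41716 + I*√20578 ≈ -41716.0 + 143.45*I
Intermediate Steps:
-41716 + √(-3712 + (-7355 - 9511)) = -41716 + √(-3712 - 16866) = -41716 + √(-20578) = -41716 + I*√20578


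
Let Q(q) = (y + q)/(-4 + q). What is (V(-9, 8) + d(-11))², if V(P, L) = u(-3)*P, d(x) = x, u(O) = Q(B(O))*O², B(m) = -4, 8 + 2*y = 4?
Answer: 82369/16 ≈ 5148.1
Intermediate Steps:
y = -2 (y = -4 + (½)*4 = -4 + 2 = -2)
Q(q) = (-2 + q)/(-4 + q)
u(O) = 3*O²/4 (u(O) = ((-2 - 4)/(-4 - 4))*O² = (-6/(-8))*O² = (-⅛*(-6))*O² = 3*O²/4)
V(P, L) = 27*P/4 (V(P, L) = ((¾)*(-3)²)*P = ((¾)*9)*P = 27*P/4)
(V(-9, 8) + d(-11))² = ((27/4)*(-9) - 11)² = (-243/4 - 11)² = (-287/4)² = 82369/16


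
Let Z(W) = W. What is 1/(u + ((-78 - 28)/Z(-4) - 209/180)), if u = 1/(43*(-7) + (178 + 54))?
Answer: 4140/104843 ≈ 0.039488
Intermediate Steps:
u = -1/69 (u = 1/(-301 + 232) = 1/(-69) = -1/69 ≈ -0.014493)
1/(u + ((-78 - 28)/Z(-4) - 209/180)) = 1/(-1/69 + ((-78 - 28)/(-4) - 209/180)) = 1/(-1/69 + (-106*(-1/4) - 209*1/180)) = 1/(-1/69 + (53/2 - 209/180)) = 1/(-1/69 + 4561/180) = 1/(104843/4140) = 4140/104843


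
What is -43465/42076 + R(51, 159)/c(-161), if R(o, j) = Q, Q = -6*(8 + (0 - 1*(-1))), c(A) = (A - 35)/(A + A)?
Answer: -26433451/294532 ≈ -89.747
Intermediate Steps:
c(A) = (-35 + A)/(2*A) (c(A) = (-35 + A)/((2*A)) = (-35 + A)*(1/(2*A)) = (-35 + A)/(2*A))
Q = -54 (Q = -6*(8 + (0 + 1)) = -6*(8 + 1) = -6*9 = -54)
R(o, j) = -54
-43465/42076 + R(51, 159)/c(-161) = -43465/42076 - 54*(-322/(-35 - 161)) = -43465*1/42076 - 54/((½)*(-1/161)*(-196)) = -43465/42076 - 54/14/23 = -43465/42076 - 54*23/14 = -43465/42076 - 621/7 = -26433451/294532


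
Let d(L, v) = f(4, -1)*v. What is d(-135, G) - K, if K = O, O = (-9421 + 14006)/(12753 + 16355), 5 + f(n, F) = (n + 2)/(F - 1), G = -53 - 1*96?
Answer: 34692151/29108 ≈ 1191.8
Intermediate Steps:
G = -149 (G = -53 - 96 = -149)
f(n, F) = -5 + (2 + n)/(-1 + F) (f(n, F) = -5 + (n + 2)/(F - 1) = -5 + (2 + n)/(-1 + F))
d(L, v) = -8*v (d(L, v) = ((7 + 4 - 5*(-1))/(-1 - 1))*v = ((7 + 4 + 5)/(-2))*v = (-½*16)*v = -8*v)
O = 4585/29108 ≈ 0.15752
K = 4585/29108 ≈ 0.15752
d(-135, G) - K = -8*(-149) - 1*4585/29108 = 1192 - 4585/29108 = 34692151/29108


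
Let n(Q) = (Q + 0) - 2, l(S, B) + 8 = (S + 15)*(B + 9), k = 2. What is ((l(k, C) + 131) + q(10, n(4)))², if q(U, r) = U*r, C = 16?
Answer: 322624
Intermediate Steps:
l(S, B) = -8 + (9 + B)*(15 + S) (l(S, B) = -8 + (S + 15)*(B + 9) = -8 + (15 + S)*(9 + B) = -8 + (9 + B)*(15 + S))
n(Q) = -2 + Q (n(Q) = Q - 2 = -2 + Q)
((l(k, C) + 131) + q(10, n(4)))² = (((127 + 9*2 + 15*16 + 16*2) + 131) + 10*(-2 + 4))² = (((127 + 18 + 240 + 32) + 131) + 10*2)² = ((417 + 131) + 20)² = (548 + 20)² = 568² = 322624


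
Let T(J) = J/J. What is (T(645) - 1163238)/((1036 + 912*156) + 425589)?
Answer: -1163237/568897 ≈ -2.0447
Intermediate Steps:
T(J) = 1
(T(645) - 1163238)/((1036 + 912*156) + 425589) = (1 - 1163238)/((1036 + 912*156) + 425589) = -1163237/((1036 + 142272) + 425589) = -1163237/(143308 + 425589) = -1163237/568897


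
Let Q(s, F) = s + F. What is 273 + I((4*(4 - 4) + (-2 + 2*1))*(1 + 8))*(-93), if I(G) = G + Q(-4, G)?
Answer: 645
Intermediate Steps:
Q(s, F) = F + s
I(G) = -4 + 2*G (I(G) = G + (G - 4) = G + (-4 + G) = -4 + 2*G)
273 + I((4*(4 - 4) + (-2 + 2*1))*(1 + 8))*(-93) = 273 + (-4 + 2*((4*(4 - 4) + (-2 + 2*1))*(1 + 8)))*(-93) = 273 + (-4 + 2*((4*0 + (-2 + 2))*9))*(-93) = 273 + (-4 + 2*((0 + 0)*9))*(-93) = 273 + (-4 + 2*(0*9))*(-93) = 273 + (-4 + 2*0)*(-93) = 273 + (-4 + 0)*(-93) = 273 - 4*(-93) = 273 + 372 = 645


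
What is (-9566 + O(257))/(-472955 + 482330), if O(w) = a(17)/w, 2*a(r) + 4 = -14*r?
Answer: -2458583/2409375 ≈ -1.0204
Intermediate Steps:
a(r) = -2 - 7*r (a(r) = -2 + (-14*r)/2 = -2 - 7*r)
O(w) = -121/w (O(w) = (-2 - 7*17)/w = (-2 - 119)/w = -121/w)
(-9566 + O(257))/(-472955 + 482330) = (-9566 - 121/257)/(-472955 + 482330) = (-9566 - 121*1/257)/9375 = (-9566 - 121/257)*(1/9375) = -2458583/257*1/9375 = -2458583/2409375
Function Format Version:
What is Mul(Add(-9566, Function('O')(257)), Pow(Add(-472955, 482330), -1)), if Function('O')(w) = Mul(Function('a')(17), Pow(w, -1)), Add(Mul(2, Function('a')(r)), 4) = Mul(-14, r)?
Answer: Rational(-2458583, 2409375) ≈ -1.0204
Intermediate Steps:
Function('a')(r) = Add(-2, Mul(-7, r)) (Function('a')(r) = Add(-2, Mul(Rational(1, 2), Mul(-14, r))) = Add(-2, Mul(-7, r)))
Function('O')(w) = Mul(-121, Pow(w, -1)) (Function('O')(w) = Mul(Add(-2, Mul(-7, 17)), Pow(w, -1)) = Mul(Add(-2, -119), Pow(w, -1)) = Mul(-121, Pow(w, -1)))
Mul(Add(-9566, Function('O')(257)), Pow(Add(-472955, 482330), -1)) = Mul(Add(-9566, Mul(-121, Pow(257, -1))), Pow(Add(-472955, 482330), -1)) = Mul(Add(-9566, Mul(-121, Rational(1, 257))), Pow(9375, -1)) = Mul(Add(-9566, Rational(-121, 257)), Rational(1, 9375)) = Mul(Rational(-2458583, 257), Rational(1, 9375)) = Rational(-2458583, 2409375)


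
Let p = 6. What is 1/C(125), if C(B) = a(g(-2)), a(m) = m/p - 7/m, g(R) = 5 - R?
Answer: 6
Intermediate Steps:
a(m) = -7/m + m/6 (a(m) = m/6 - 7/m = -7/m + m/6)
C(B) = ⅙ (C(B) = -7/(5 - 1*(-2)) + (5 - 1*(-2))/6 = -7/(5 + 2) + (5 + 2)/6 = -7/7 + (⅙)*7 = -7*⅐ + 7/6 = -1 + 7/6 = ⅙)
1/C(125) = 1/(⅙) = 6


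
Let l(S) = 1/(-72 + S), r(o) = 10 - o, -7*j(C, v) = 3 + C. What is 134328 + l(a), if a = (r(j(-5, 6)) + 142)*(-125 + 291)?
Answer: 23613250471/175788 ≈ 1.3433e+5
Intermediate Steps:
j(C, v) = -3/7 - C/7 (j(C, v) = -(3 + C)/7 = -3/7 - C/7)
a = 176292/7 (a = ((10 - (-3/7 - ⅐*(-5))) + 142)*(-125 + 291) = ((10 - (-3/7 + 5/7)) + 142)*166 = ((10 - 1*2/7) + 142)*166 = ((10 - 2/7) + 142)*166 = (68/7 + 142)*166 = (1062/7)*166 = 176292/7 ≈ 25185.)
134328 + l(a) = 134328 + 1/(-72 + 176292/7) = 134328 + 1/(175788/7) = 134328 + 7/175788 = 23613250471/175788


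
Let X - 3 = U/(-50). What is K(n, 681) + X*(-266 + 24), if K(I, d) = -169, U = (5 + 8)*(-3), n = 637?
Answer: -27094/25 ≈ -1083.8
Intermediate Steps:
U = -39 (U = 13*(-3) = -39)
X = 189/50 (X = 3 - 39/(-50) = 3 - 39*(-1/50) = 3 + 39/50 = 189/50 ≈ 3.7800)
K(n, 681) + X*(-266 + 24) = -169 + 189*(-266 + 24)/50 = -169 + (189/50)*(-242) = -169 - 22869/25 = -27094/25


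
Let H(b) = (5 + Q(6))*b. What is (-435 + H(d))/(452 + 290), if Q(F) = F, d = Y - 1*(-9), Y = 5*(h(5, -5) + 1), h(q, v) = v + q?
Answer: -281/742 ≈ -0.37871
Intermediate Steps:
h(q, v) = q + v
Y = 5 (Y = 5*((5 - 5) + 1) = 5*(0 + 1) = 5*1 = 5)
d = 14 (d = 5 - 1*(-9) = 5 + 9 = 14)
H(b) = 11*b (H(b) = (5 + 6)*b = 11*b)
(-435 + H(d))/(452 + 290) = (-435 + 11*14)/(452 + 290) = (-435 + 154)/742 = -281*1/742 = -281/742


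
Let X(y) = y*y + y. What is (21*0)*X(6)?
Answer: 0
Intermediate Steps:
X(y) = y + y**2 (X(y) = y**2 + y = y + y**2)
(21*0)*X(6) = (21*0)*(6*(1 + 6)) = 0*(6*7) = 0*42 = 0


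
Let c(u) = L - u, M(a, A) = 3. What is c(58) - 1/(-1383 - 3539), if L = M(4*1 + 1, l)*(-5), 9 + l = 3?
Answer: -359305/4922 ≈ -73.000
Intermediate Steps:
l = -6 (l = -9 + 3 = -6)
L = -15 (L = 3*(-5) = -15)
c(u) = -15 - u
c(58) - 1/(-1383 - 3539) = (-15 - 1*58) - 1/(-1383 - 3539) = (-15 - 58) - 1/(-4922) = -73 - 1*(-1/4922) = -73 + 1/4922 = -359305/4922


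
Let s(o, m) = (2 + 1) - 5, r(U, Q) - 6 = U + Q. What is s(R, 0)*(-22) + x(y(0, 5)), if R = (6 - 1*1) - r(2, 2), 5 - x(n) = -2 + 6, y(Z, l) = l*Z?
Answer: 45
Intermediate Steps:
y(Z, l) = Z*l
r(U, Q) = 6 + Q + U (r(U, Q) = 6 + (U + Q) = 6 + (Q + U) = 6 + Q + U)
x(n) = 1 (x(n) = 5 - (-2 + 6) = 5 - 1*4 = 5 - 4 = 1)
R = -5 (R = (6 - 1*1) - (6 + 2 + 2) = (6 - 1) - 1*10 = 5 - 10 = -5)
s(o, m) = -2 (s(o, m) = 3 - 5 = -2)
s(R, 0)*(-22) + x(y(0, 5)) = -2*(-22) + 1 = 44 + 1 = 45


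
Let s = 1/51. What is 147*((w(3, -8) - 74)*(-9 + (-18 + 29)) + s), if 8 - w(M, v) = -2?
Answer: -319823/17 ≈ -18813.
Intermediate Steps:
w(M, v) = 10 (w(M, v) = 8 - 1*(-2) = 8 + 2 = 10)
s = 1/51 ≈ 0.019608
147*((w(3, -8) - 74)*(-9 + (-18 + 29)) + s) = 147*((10 - 74)*(-9 + (-18 + 29)) + 1/51) = 147*(-64*(-9 + 11) + 1/51) = 147*(-64*2 + 1/51) = 147*(-128 + 1/51) = 147*(-6527/51) = -319823/17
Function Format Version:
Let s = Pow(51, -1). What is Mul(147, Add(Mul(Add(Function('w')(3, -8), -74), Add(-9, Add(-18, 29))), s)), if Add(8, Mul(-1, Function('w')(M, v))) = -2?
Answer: Rational(-319823, 17) ≈ -18813.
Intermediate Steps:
Function('w')(M, v) = 10 (Function('w')(M, v) = Add(8, Mul(-1, -2)) = Add(8, 2) = 10)
s = Rational(1, 51) ≈ 0.019608
Mul(147, Add(Mul(Add(Function('w')(3, -8), -74), Add(-9, Add(-18, 29))), s)) = Mul(147, Add(Mul(Add(10, -74), Add(-9, Add(-18, 29))), Rational(1, 51))) = Mul(147, Add(Mul(-64, Add(-9, 11)), Rational(1, 51))) = Mul(147, Add(Mul(-64, 2), Rational(1, 51))) = Mul(147, Add(-128, Rational(1, 51))) = Mul(147, Rational(-6527, 51)) = Rational(-319823, 17)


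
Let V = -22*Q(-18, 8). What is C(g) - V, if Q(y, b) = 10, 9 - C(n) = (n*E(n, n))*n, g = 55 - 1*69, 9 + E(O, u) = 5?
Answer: 1013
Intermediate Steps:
E(O, u) = -4 (E(O, u) = -9 + 5 = -4)
g = -14 (g = 55 - 69 = -14)
C(n) = 9 + 4*n**2 (C(n) = 9 - n*(-4)*n = 9 - (-4*n)*n = 9 - (-4)*n**2 = 9 + 4*n**2)
V = -220 (V = -22*10 = -220)
C(g) - V = (9 + 4*(-14)**2) - 1*(-220) = (9 + 4*196) + 220 = (9 + 784) + 220 = 793 + 220 = 1013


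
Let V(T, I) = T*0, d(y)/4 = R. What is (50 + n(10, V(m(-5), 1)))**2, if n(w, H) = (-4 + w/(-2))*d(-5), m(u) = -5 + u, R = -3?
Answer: 24964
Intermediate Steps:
d(y) = -12 (d(y) = 4*(-3) = -12)
V(T, I) = 0
n(w, H) = 48 + 6*w (n(w, H) = (-4 + w/(-2))*(-12) = (-4 + w*(-1/2))*(-12) = (-4 - w/2)*(-12) = 48 + 6*w)
(50 + n(10, V(m(-5), 1)))**2 = (50 + (48 + 6*10))**2 = (50 + (48 + 60))**2 = (50 + 108)**2 = 158**2 = 24964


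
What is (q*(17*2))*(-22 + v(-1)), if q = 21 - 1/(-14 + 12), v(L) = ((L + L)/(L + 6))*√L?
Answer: -16082 - 1462*I/5 ≈ -16082.0 - 292.4*I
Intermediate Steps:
v(L) = 2*L^(3/2)/(6 + L) (v(L) = ((2*L)/(6 + L))*√L = (2*L/(6 + L))*√L = 2*L^(3/2)/(6 + L))
q = 43/2 (q = 21 - 1/(-2) = 21 - 1*(-½) = 21 + ½ = 43/2 ≈ 21.500)
(q*(17*2))*(-22 + v(-1)) = (43*(17*2)/2)*(-22 + 2*(-1)^(3/2)/(6 - 1)) = ((43/2)*34)*(-22 + 2*(-I)/5) = 731*(-22 + 2*(-I)*(⅕)) = 731*(-22 - 2*I/5) = -16082 - 1462*I/5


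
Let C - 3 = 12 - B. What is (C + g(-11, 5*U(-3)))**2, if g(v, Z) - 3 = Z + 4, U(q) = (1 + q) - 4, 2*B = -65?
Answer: 2401/4 ≈ 600.25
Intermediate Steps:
B = -65/2 (B = (1/2)*(-65) = -65/2 ≈ -32.500)
U(q) = -3 + q
g(v, Z) = 7 + Z (g(v, Z) = 3 + (Z + 4) = 3 + (4 + Z) = 7 + Z)
C = 95/2 (C = 3 + (12 - 1*(-65/2)) = 3 + (12 + 65/2) = 3 + 89/2 = 95/2 ≈ 47.500)
(C + g(-11, 5*U(-3)))**2 = (95/2 + (7 + 5*(-3 - 3)))**2 = (95/2 + (7 + 5*(-6)))**2 = (95/2 + (7 - 30))**2 = (95/2 - 23)**2 = (49/2)**2 = 2401/4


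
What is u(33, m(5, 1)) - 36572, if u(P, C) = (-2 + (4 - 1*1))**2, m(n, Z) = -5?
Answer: -36571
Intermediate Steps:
u(P, C) = 1 (u(P, C) = (-2 + (4 - 1))**2 = (-2 + 3)**2 = 1**2 = 1)
u(33, m(5, 1)) - 36572 = 1 - 36572 = -36571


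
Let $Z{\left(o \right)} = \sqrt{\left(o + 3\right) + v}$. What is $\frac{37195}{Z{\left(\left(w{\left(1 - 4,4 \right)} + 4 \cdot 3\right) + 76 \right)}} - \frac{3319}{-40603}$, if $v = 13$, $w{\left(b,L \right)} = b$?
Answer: $\frac{3319}{40603} + \frac{37195 \sqrt{101}}{101} \approx 3701.1$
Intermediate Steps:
$Z{\left(o \right)} = \sqrt{16 + o}$ ($Z{\left(o \right)} = \sqrt{\left(o + 3\right) + 13} = \sqrt{\left(3 + o\right) + 13} = \sqrt{16 + o}$)
$\frac{37195}{Z{\left(\left(w{\left(1 - 4,4 \right)} + 4 \cdot 3\right) + 76 \right)}} - \frac{3319}{-40603} = \frac{37195}{\sqrt{16 + \left(\left(\left(1 - 4\right) + 4 \cdot 3\right) + 76\right)}} - \frac{3319}{-40603} = \frac{37195}{\sqrt{16 + \left(\left(\left(1 - 4\right) + 12\right) + 76\right)}} - - \frac{3319}{40603} = \frac{37195}{\sqrt{16 + \left(\left(-3 + 12\right) + 76\right)}} + \frac{3319}{40603} = \frac{37195}{\sqrt{16 + \left(9 + 76\right)}} + \frac{3319}{40603} = \frac{37195}{\sqrt{16 + 85}} + \frac{3319}{40603} = \frac{37195}{\sqrt{101}} + \frac{3319}{40603} = 37195 \frac{\sqrt{101}}{101} + \frac{3319}{40603} = \frac{37195 \sqrt{101}}{101} + \frac{3319}{40603} = \frac{3319}{40603} + \frac{37195 \sqrt{101}}{101}$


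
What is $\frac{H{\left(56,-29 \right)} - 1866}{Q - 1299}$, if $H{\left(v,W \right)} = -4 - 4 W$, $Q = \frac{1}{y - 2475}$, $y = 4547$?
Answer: $\frac{3634288}{2691527} \approx 1.3503$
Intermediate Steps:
$Q = \frac{1}{2072}$ ($Q = \frac{1}{4547 - 2475} = \frac{1}{2072} \approx 0.00048263$)
$\frac{H{\left(56,-29 \right)} - 1866}{Q - 1299} = \frac{\left(-4 - -116\right) - 1866}{\frac{1}{2072} - 1299} = \frac{\left(-4 + 116\right) - 1866}{- \frac{2691527}{2072}} = \left(112 - 1866\right) \left(- \frac{2072}{2691527}\right) = \left(-1754\right) \left(- \frac{2072}{2691527}\right) = \frac{3634288}{2691527}$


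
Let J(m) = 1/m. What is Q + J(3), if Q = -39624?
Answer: -118871/3 ≈ -39624.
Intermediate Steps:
Q + J(3) = -39624 + 1/3 = -39624 + ⅓ = -118871/3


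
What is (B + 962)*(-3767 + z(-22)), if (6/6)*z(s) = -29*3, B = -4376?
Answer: 13157556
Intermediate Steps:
z(s) = -87 (z(s) = -29*3 = -87)
(B + 962)*(-3767 + z(-22)) = (-4376 + 962)*(-3767 - 87) = -3414*(-3854) = 13157556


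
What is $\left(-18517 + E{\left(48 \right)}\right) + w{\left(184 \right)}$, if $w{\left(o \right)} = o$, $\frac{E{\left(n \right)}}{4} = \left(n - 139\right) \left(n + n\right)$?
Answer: $-53277$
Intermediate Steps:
$E{\left(n \right)} = 8 n \left(-139 + n\right)$ ($E{\left(n \right)} = 4 \left(n - 139\right) \left(n + n\right) = 4 \left(-139 + n\right) 2 n = 4 \cdot 2 n \left(-139 + n\right) = 8 n \left(-139 + n\right)$)
$\left(-18517 + E{\left(48 \right)}\right) + w{\left(184 \right)} = \left(-18517 + 8 \cdot 48 \left(-139 + 48\right)\right) + 184 = \left(-18517 + 8 \cdot 48 \left(-91\right)\right) + 184 = \left(-18517 - 34944\right) + 184 = -53461 + 184 = -53277$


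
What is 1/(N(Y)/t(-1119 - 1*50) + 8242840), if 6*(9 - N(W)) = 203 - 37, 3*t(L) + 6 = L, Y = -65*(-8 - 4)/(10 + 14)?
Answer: 1175/9685337056 ≈ 1.2132e-7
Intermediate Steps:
Y = 65/2 (Y = -(-780)/24 = -65*(-½) = 65/2 ≈ 32.500)
t(L) = -2 + L/3
N(W) = -56/3 (N(W) = 9 - (203 - 37)/6 = 9 - ⅙*166 = 9 - 83/3 = -56/3)
1/(N(Y)/t(-1119 - 1*50) + 8242840) = 1/(-56/(3*(-2 + (-1119 - 1*50)/3)) + 8242840) = 1/(-56/(3*(-2 + (-1119 - 50)/3)) + 8242840) = 1/(-56/(3*(-2 + (⅓)*(-1169))) + 8242840) = 1/(-56/(3*(-2 - 1169/3)) + 8242840) = 1/(-56/(3*(-1175/3)) + 8242840) = 1/(-56/3*(-3/1175) + 8242840) = 1/(56/1175 + 8242840) = 1/(9685337056/1175) = 1175/9685337056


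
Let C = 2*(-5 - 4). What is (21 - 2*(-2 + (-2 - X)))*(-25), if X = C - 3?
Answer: 325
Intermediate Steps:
C = -18 (C = 2*(-9) = -18)
X = -21 (X = -18 - 3 = -21)
(21 - 2*(-2 + (-2 - X)))*(-25) = (21 - 2*(-2 + (-2 - 1*(-21))))*(-25) = (21 - 2*(-2 + (-2 + 21)))*(-25) = (21 - 2*(-2 + 19))*(-25) = (21 - 2*17)*(-25) = (21 - 34)*(-25) = -13*(-25) = 325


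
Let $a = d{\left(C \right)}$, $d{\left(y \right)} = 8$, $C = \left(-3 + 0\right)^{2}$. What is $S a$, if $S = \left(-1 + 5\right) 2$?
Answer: $64$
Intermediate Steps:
$C = 9$ ($C = \left(-3\right)^{2} = 9$)
$a = 8$
$S = 8$ ($S = 4 \cdot 2 = 8$)
$S a = 8 \cdot 8 = 64$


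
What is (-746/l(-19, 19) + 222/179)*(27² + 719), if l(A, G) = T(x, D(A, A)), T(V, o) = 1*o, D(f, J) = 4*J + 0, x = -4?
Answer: 54446972/3401 ≈ 16009.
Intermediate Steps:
D(f, J) = 4*J
T(V, o) = o
l(A, G) = 4*A
(-746/l(-19, 19) + 222/179)*(27² + 719) = (-746/(4*(-19)) + 222/179)*(27² + 719) = (-746/(-76) + 222*(1/179))*(729 + 719) = (-746*(-1/76) + 222/179)*1448 = (373/38 + 222/179)*1448 = (75203/6802)*1448 = 54446972/3401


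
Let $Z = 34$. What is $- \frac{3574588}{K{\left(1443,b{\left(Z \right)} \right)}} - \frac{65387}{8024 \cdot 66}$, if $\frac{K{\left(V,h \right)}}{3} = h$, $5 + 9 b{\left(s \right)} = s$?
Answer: $- \frac{5679135730399}{15357936} \approx -3.6979 \cdot 10^{5}$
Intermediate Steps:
$b{\left(s \right)} = - \frac{5}{9} + \frac{s}{9}$
$K{\left(V,h \right)} = 3 h$
$- \frac{3574588}{K{\left(1443,b{\left(Z \right)} \right)}} - \frac{65387}{8024 \cdot 66} = - \frac{3574588}{3 \left(- \frac{5}{9} + \frac{1}{9} \cdot 34\right)} - \frac{65387}{8024 \cdot 66} = - \frac{3574588}{3 \left(- \frac{5}{9} + \frac{34}{9}\right)} - \frac{65387}{529584} = - \frac{3574588}{3 \cdot \frac{29}{9}} - \frac{65387}{529584} = - \frac{3574588}{\frac{29}{3}} - \frac{65387}{529584} = \left(-3574588\right) \frac{3}{29} - \frac{65387}{529584} = - \frac{10723764}{29} - \frac{65387}{529584} = - \frac{5679135730399}{15357936}$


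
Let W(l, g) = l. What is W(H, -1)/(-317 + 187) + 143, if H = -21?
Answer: 18611/130 ≈ 143.16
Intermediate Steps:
W(H, -1)/(-317 + 187) + 143 = -21/(-317 + 187) + 143 = -21/(-130) + 143 = -21*(-1/130) + 143 = 21/130 + 143 = 18611/130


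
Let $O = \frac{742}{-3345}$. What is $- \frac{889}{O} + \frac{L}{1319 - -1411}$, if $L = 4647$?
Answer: $\frac{96686461}{24115} \approx 4009.4$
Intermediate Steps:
$O = - \frac{742}{3345}$ ($O = 742 \left(- \frac{1}{3345}\right) = - \frac{742}{3345} \approx -0.22182$)
$- \frac{889}{O} + \frac{L}{1319 - -1411} = - \frac{889}{- \frac{742}{3345}} + \frac{4647}{1319 - -1411} = \left(-889\right) \left(- \frac{3345}{742}\right) + \frac{4647}{1319 + 1411} = \frac{424815}{106} + \frac{4647}{2730} = \frac{424815}{106} + 4647 \cdot \frac{1}{2730} = \frac{424815}{106} + \frac{1549}{910} = \frac{96686461}{24115}$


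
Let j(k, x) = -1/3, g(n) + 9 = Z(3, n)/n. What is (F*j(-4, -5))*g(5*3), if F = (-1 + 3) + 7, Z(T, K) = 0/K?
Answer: 27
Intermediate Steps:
Z(T, K) = 0
F = 9 (F = 2 + 7 = 9)
g(n) = -9 (g(n) = -9 + 0/n = -9 + 0 = -9)
j(k, x) = -⅓ (j(k, x) = -1*⅓ = -⅓)
(F*j(-4, -5))*g(5*3) = (9*(-⅓))*(-9) = -3*(-9) = 27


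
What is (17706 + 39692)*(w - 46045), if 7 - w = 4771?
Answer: -2916334982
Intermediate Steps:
w = -4764 (w = 7 - 1*4771 = 7 - 4771 = -4764)
(17706 + 39692)*(w - 46045) = (17706 + 39692)*(-4764 - 46045) = 57398*(-50809) = -2916334982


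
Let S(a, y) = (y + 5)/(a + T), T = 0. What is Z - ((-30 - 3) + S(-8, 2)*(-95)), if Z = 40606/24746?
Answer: -4799149/98984 ≈ -48.484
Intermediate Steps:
S(a, y) = (5 + y)/a (S(a, y) = (y + 5)/(a + 0) = (5 + y)/a)
Z = 20303/12373 (Z = 40606*(1/24746) = 20303/12373 ≈ 1.6409)
Z - ((-30 - 3) + S(-8, 2)*(-95)) = 20303/12373 - ((-30 - 3) + ((5 + 2)/(-8))*(-95)) = 20303/12373 - (-33 - ⅛*7*(-95)) = 20303/12373 - (-33 - 7/8*(-95)) = 20303/12373 - (-33 + 665/8) = 20303/12373 - 1*401/8 = 20303/12373 - 401/8 = -4799149/98984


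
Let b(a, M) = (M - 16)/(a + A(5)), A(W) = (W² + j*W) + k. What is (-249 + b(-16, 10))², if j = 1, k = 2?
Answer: 3980025/64 ≈ 62188.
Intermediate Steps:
A(W) = 2 + W + W² (A(W) = (W² + 1*W) + 2 = (W² + W) + 2 = (W + W²) + 2 = 2 + W + W²)
b(a, M) = (-16 + M)/(32 + a) (b(a, M) = (M - 16)/(a + (2 + 5 + 5²)) = (-16 + M)/(a + (2 + 5 + 25)) = (-16 + M)/(a + 32) = (-16 + M)/(32 + a))
(-249 + b(-16, 10))² = (-249 + (-16 + 10)/(32 - 16))² = (-249 - 6/16)² = (-249 + (1/16)*(-6))² = (-249 - 3/8)² = (-1995/8)² = 3980025/64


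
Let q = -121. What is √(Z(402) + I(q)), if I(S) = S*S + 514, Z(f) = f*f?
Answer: √176759 ≈ 420.43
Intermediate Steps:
Z(f) = f²
I(S) = 514 + S² (I(S) = S² + 514 = 514 + S²)
√(Z(402) + I(q)) = √(402² + (514 + (-121)²)) = √(161604 + (514 + 14641)) = √(161604 + 15155) = √176759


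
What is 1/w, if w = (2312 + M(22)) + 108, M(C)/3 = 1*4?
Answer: 1/2432 ≈ 0.00041118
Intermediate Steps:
M(C) = 12 (M(C) = 3*(1*4) = 3*4 = 12)
w = 2432 (w = (2312 + 12) + 108 = 2324 + 108 = 2432)
1/w = 1/2432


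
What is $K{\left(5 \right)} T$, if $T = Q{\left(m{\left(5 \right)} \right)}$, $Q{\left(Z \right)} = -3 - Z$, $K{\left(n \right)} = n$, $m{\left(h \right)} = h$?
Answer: $-40$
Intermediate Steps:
$T = -8$ ($T = -3 - 5 = -8$)
$K{\left(5 \right)} T = 5 \left(-8\right) = -40$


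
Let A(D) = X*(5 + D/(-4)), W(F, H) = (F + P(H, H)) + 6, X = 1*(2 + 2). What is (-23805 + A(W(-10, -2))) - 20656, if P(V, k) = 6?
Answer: -44443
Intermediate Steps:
X = 4 (X = 1*4 = 4)
W(F, H) = 12 + F (W(F, H) = (F + 6) + 6 = (6 + F) + 6 = 12 + F)
A(D) = 20 - D (A(D) = 4*(5 + D/(-4)) = 4*(5 + D*(-1/4)) = 4*(5 - D/4) = 20 - D)
(-23805 + A(W(-10, -2))) - 20656 = (-23805 + (20 - (12 - 10))) - 20656 = (-23805 + (20 - 1*2)) - 20656 = (-23805 + (20 - 2)) - 20656 = (-23805 + 18) - 20656 = -23787 - 20656 = -44443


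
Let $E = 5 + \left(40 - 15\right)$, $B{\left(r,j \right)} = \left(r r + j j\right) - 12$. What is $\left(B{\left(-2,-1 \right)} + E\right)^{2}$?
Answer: $529$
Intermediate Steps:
$B{\left(r,j \right)} = -12 + j^{2} + r^{2}$ ($B{\left(r,j \right)} = \left(r^{2} + j^{2}\right) - 12 = \left(j^{2} + r^{2}\right) - 12 = -12 + j^{2} + r^{2}$)
$E = 30$ ($E = 5 + \left(40 - 15\right) = 5 + 25 = 30$)
$\left(B{\left(-2,-1 \right)} + E\right)^{2} = \left(\left(-12 + \left(-1\right)^{2} + \left(-2\right)^{2}\right) + 30\right)^{2} = \left(\left(-12 + 1 + 4\right) + 30\right)^{2} = \left(-7 + 30\right)^{2} = 23^{2} = 529$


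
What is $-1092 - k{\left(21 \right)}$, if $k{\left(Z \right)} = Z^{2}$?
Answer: $-1533$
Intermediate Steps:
$-1092 - k{\left(21 \right)} = -1092 - 21^{2} = -1092 - 441 = -1533$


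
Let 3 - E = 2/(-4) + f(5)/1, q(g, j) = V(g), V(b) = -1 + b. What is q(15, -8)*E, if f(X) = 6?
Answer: -35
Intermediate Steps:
q(g, j) = -1 + g
E = -5/2 (E = 3 - (2/(-4) + 6/1) = 3 - (2*(-¼) + 6*1) = 3 - (-½ + 6) = 3 - 1*11/2 = 3 - 11/2 = -5/2 ≈ -2.5000)
q(15, -8)*E = (-1 + 15)*(-5/2) = 14*(-5/2) = -35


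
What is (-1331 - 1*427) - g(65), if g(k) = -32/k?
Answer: -114238/65 ≈ -1757.5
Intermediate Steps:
(-1331 - 1*427) - g(65) = (-1331 - 1*427) - (-32)/65 = (-1331 - 427) - (-32)/65 = -1758 - 1*(-32/65) = -1758 + 32/65 = -114238/65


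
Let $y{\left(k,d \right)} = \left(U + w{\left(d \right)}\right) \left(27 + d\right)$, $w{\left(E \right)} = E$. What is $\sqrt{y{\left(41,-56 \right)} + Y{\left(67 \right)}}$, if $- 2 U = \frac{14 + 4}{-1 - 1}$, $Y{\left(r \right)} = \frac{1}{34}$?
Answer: $\frac{\sqrt{431630}}{17} \approx 38.646$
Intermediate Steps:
$Y{\left(r \right)} = \frac{1}{34}$
$U = \frac{9}{2}$ ($U = - \frac{\left(14 + 4\right) \frac{1}{-1 - 1}}{2} = - \frac{18 \frac{1}{-2}}{2} = - \frac{18 \left(- \frac{1}{2}\right)}{2} = \left(- \frac{1}{2}\right) \left(-9\right) = \frac{9}{2} \approx 4.5$)
$y{\left(k,d \right)} = \left(27 + d\right) \left(\frac{9}{2} + d\right)$ ($y{\left(k,d \right)} = \left(\frac{9}{2} + d\right) \left(27 + d\right) = \left(27 + d\right) \left(\frac{9}{2} + d\right)$)
$\sqrt{y{\left(41,-56 \right)} + Y{\left(67 \right)}} = \sqrt{\left(\frac{243}{2} + \left(-56\right)^{2} + \frac{63}{2} \left(-56\right)\right) + \frac{1}{34}} = \sqrt{\left(\frac{243}{2} + 3136 - 1764\right) + \frac{1}{34}} = \sqrt{\frac{2987}{2} + \frac{1}{34}} = \sqrt{\frac{25390}{17}} = \frac{\sqrt{431630}}{17}$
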